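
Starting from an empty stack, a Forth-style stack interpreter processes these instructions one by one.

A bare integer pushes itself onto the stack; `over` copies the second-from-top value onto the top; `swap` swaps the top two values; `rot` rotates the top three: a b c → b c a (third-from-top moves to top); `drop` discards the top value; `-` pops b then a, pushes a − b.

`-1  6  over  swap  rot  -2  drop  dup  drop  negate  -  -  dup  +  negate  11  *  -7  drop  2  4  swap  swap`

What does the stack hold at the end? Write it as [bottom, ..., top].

-1      -1
6       -1 6
over    -1 6 -1
swap    -1 -1 6
rot     -1 6 -1
-2      -1 6 -1 -2
drop    -1 6 -1
dup     -1 6 -1 -1
drop    -1 6 -1
negate  -1 6 1
-       -1 5
-       -6
dup     -6 -6
+       -12
negate  12
11      12 11
*       132
-7      132 -7
drop    132
2       132 2
4       132 2 4
swap    132 4 2
swap    132 2 4

[132, 2, 4]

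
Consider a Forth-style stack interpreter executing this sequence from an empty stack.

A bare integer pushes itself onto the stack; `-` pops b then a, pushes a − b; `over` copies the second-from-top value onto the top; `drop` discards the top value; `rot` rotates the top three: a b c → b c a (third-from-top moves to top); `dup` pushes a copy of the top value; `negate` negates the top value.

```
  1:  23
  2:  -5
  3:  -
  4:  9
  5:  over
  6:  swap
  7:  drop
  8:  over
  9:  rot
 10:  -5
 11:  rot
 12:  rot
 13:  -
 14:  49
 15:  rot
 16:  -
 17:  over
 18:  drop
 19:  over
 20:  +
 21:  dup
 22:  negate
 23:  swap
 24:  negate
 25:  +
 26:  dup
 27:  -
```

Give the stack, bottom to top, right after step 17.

23   : 23
-5   : 23 -5
-    : 28
9    : 28 9
over : 28 9 28
swap : 28 28 9
drop : 28 28
over : 28 28 28
rot  : 28 28 28
-5   : 28 28 28 -5
rot  : 28 28 -5 28
rot  : 28 -5 28 28
-    : 28 -5 0
49   : 28 -5 0 49
rot  : 28 0 49 -5
-    : 28 0 54
over : 28 0 54 0

[28, 0, 54, 0]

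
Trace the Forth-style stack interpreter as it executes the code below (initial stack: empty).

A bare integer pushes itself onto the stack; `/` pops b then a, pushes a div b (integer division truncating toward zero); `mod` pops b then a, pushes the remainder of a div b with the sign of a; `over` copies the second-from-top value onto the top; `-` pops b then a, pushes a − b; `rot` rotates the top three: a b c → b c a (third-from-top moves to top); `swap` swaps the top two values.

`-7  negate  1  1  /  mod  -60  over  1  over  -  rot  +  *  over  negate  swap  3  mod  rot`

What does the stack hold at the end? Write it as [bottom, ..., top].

[0, 0, 0]

-7     : [-7]
negate : [7]
1      : [7, 1]
1      : [7, 1, 1]
/      : [7, 1]
mod    : [0]
-60    : [0, -60]
over   : [0, -60, 0]
1      : [0, -60, 0, 1]
over   : [0, -60, 0, 1, 0]
-      : [0, -60, 0, 1]
rot    : [0, 0, 1, -60]
+      : [0, 0, -59]
*      : [0, 0]
over   : [0, 0, 0]
negate : [0, 0, 0]
swap   : [0, 0, 0]
3      : [0, 0, 0, 3]
mod    : [0, 0, 0]
rot    : [0, 0, 0]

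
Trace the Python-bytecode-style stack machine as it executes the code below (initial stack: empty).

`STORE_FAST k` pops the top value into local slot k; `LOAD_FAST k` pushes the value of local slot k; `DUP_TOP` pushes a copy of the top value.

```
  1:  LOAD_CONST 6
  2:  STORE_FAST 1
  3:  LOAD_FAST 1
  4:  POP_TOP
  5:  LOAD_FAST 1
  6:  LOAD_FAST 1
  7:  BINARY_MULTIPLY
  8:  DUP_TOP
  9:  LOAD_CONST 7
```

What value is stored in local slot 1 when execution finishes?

6

LOAD_CONST 6    : [6]
STORE_FAST 1    : []
LOAD_FAST 1     : [6]
POP_TOP         : []
LOAD_FAST 1     : [6]
LOAD_FAST 1     : [6, 6]
BINARY_MULTIPLY : [36]
DUP_TOP         : [36, 36]
LOAD_CONST 7    : [36, 36, 7]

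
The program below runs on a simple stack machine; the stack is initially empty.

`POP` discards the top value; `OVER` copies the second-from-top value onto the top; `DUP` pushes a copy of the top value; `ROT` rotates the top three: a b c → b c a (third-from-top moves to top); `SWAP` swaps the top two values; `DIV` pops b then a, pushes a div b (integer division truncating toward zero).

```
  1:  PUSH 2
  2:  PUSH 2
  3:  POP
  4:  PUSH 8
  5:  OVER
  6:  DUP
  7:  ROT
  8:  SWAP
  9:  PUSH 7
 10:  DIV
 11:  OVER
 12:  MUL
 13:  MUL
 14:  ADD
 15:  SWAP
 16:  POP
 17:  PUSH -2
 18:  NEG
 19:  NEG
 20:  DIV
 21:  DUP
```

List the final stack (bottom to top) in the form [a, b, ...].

PUSH 2  : [2]
PUSH 2  : [2, 2]
POP     : [2]
PUSH 8  : [2, 8]
OVER    : [2, 8, 2]
DUP     : [2, 8, 2, 2]
ROT     : [2, 2, 2, 8]
SWAP    : [2, 2, 8, 2]
PUSH 7  : [2, 2, 8, 2, 7]
DIV     : [2, 2, 8, 0]
OVER    : [2, 2, 8, 0, 8]
MUL     : [2, 2, 8, 0]
MUL     : [2, 2, 0]
ADD     : [2, 2]
SWAP    : [2, 2]
POP     : [2]
PUSH -2 : [2, -2]
NEG     : [2, 2]
NEG     : [2, -2]
DIV     : [-1]
DUP     : [-1, -1]

[-1, -1]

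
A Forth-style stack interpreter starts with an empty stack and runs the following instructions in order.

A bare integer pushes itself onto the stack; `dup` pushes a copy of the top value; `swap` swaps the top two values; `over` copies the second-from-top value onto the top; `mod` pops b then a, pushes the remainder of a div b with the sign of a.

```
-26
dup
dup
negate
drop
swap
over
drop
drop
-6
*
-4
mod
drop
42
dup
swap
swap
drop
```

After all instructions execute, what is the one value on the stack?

42

-26    -> -26
dup    -> -26 -26
dup    -> -26 -26 -26
negate -> -26 -26 26
drop   -> -26 -26
swap   -> -26 -26
over   -> -26 -26 -26
drop   -> -26 -26
drop   -> -26
-6     -> -26 -6
*      -> 156
-4     -> 156 -4
mod    -> 0
drop   -> (empty)
42     -> 42
dup    -> 42 42
swap   -> 42 42
swap   -> 42 42
drop   -> 42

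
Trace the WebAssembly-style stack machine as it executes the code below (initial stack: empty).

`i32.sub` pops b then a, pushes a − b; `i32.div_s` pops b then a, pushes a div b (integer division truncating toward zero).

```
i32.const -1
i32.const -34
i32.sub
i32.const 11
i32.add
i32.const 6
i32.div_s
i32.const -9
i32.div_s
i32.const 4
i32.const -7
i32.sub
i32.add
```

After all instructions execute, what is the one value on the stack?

i32.const -1  -> [-1]
i32.const -34 -> [-1, -34]
i32.sub       -> [33]
i32.const 11  -> [33, 11]
i32.add       -> [44]
i32.const 6   -> [44, 6]
i32.div_s     -> [7]
i32.const -9  -> [7, -9]
i32.div_s     -> [0]
i32.const 4   -> [0, 4]
i32.const -7  -> [0, 4, -7]
i32.sub       -> [0, 11]
i32.add       -> [11]

11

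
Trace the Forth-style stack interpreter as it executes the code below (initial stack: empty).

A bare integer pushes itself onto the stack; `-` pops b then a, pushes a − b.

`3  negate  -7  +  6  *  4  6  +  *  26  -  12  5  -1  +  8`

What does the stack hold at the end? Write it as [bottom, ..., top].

3       3
negate  -3
-7      -3 -7
+       -10
6       -10 6
*       -60
4       -60 4
6       -60 4 6
+       -60 10
*       -600
26      -600 26
-       -626
12      -626 12
5       -626 12 5
-1      -626 12 5 -1
+       -626 12 4
8       -626 12 4 8

[-626, 12, 4, 8]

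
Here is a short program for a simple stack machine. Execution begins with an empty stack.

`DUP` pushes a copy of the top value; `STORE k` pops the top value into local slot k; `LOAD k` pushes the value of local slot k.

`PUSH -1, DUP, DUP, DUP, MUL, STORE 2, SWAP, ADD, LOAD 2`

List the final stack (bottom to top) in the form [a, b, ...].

[-2, 1]

PUSH -1 -> -1
DUP     -> -1 -1
DUP     -> -1 -1 -1
DUP     -> -1 -1 -1 -1
MUL     -> -1 -1 1
STORE 2 -> -1 -1
SWAP    -> -1 -1
ADD     -> -2
LOAD 2  -> -2 1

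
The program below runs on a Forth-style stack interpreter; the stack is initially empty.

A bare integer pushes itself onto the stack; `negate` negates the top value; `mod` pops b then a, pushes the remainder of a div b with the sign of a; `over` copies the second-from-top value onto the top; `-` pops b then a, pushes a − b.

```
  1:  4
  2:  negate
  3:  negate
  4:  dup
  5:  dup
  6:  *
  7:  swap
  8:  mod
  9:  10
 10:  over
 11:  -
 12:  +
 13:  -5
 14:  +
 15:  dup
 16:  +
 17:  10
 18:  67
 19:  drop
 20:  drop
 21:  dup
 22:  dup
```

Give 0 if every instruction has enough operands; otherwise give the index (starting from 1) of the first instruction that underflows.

4      → 4
negate → -4
negate → 4
dup    → 4 4
dup    → 4 4 4
*      → 4 16
swap   → 16 4
mod    → 0
10     → 0 10
over   → 0 10 0
-      → 0 10
+      → 10
-5     → 10 -5
+      → 5
dup    → 5 5
+      → 10
10     → 10 10
67     → 10 10 67
drop   → 10 10
drop   → 10
dup    → 10 10
dup    → 10 10 10

0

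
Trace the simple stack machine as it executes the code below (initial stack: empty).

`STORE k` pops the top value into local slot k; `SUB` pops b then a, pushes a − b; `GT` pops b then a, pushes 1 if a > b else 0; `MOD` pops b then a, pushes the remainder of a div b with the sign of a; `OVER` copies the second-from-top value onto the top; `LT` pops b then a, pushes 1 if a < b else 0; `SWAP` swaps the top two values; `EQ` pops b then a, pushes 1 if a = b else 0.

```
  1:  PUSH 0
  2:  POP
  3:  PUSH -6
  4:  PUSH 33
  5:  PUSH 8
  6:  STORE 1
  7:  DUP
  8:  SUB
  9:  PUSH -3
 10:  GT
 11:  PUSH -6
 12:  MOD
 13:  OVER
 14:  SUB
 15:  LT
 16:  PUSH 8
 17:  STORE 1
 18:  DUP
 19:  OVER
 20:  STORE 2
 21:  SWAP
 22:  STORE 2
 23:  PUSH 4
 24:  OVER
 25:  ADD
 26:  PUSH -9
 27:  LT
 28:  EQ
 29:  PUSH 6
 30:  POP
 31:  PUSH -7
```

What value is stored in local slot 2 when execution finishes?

PUSH 0  -> 0
POP     -> (empty)
PUSH -6 -> -6
PUSH 33 -> -6 33
PUSH 8  -> -6 33 8
STORE 1 -> -6 33
DUP     -> -6 33 33
SUB     -> -6 0
PUSH -3 -> -6 0 -3
GT      -> -6 1
PUSH -6 -> -6 1 -6
MOD     -> -6 1
OVER    -> -6 1 -6
SUB     -> -6 7
LT      -> 1
PUSH 8  -> 1 8
STORE 1 -> 1
DUP     -> 1 1
OVER    -> 1 1 1
STORE 2 -> 1 1
SWAP    -> 1 1
STORE 2 -> 1
PUSH 4  -> 1 4
OVER    -> 1 4 1
ADD     -> 1 5
PUSH -9 -> 1 5 -9
LT      -> 1 0
EQ      -> 0
PUSH 6  -> 0 6
POP     -> 0
PUSH -7 -> 0 -7

1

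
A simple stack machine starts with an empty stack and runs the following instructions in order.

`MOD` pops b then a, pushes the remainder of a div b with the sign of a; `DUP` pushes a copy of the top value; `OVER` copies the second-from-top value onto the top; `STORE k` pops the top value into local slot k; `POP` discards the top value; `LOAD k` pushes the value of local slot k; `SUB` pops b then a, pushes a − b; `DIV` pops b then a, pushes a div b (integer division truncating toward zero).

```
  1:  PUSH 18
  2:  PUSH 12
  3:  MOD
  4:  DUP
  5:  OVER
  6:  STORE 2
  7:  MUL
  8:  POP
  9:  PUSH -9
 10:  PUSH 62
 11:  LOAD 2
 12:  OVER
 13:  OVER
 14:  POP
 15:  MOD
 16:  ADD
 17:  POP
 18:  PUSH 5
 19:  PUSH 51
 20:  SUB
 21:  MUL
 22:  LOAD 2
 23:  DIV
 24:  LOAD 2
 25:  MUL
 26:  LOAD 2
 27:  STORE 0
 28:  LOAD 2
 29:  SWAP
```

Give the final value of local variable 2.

6

PUSH 18  [18]
PUSH 12  [18, 12]
MOD      [6]
DUP      [6, 6]
OVER     [6, 6, 6]
STORE 2  [6, 6]
MUL      [36]
POP      []
PUSH -9  [-9]
PUSH 62  [-9, 62]
LOAD 2   [-9, 62, 6]
OVER     [-9, 62, 6, 62]
OVER     [-9, 62, 6, 62, 6]
POP      [-9, 62, 6, 62]
MOD      [-9, 62, 6]
ADD      [-9, 68]
POP      [-9]
PUSH 5   [-9, 5]
PUSH 51  [-9, 5, 51]
SUB      [-9, -46]
MUL      [414]
LOAD 2   [414, 6]
DIV      [69]
LOAD 2   [69, 6]
MUL      [414]
LOAD 2   [414, 6]
STORE 0  [414]
LOAD 2   [414, 6]
SWAP     [6, 414]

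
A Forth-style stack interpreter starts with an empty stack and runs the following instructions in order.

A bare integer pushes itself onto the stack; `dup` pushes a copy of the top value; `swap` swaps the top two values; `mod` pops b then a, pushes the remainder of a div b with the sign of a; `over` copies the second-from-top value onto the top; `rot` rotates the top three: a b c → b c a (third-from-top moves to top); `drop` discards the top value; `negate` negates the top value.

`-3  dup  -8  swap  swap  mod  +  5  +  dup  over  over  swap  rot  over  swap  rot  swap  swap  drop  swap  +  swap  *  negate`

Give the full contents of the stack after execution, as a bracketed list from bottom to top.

[-1, -2]

-3     -> -3
dup    -> -3 -3
-8     -> -3 -3 -8
swap   -> -3 -8 -3
swap   -> -3 -3 -8
mod    -> -3 -3
+      -> -6
5      -> -6 5
+      -> -1
dup    -> -1 -1
over   -> -1 -1 -1
over   -> -1 -1 -1 -1
swap   -> -1 -1 -1 -1
rot    -> -1 -1 -1 -1
over   -> -1 -1 -1 -1 -1
swap   -> -1 -1 -1 -1 -1
rot    -> -1 -1 -1 -1 -1
swap   -> -1 -1 -1 -1 -1
swap   -> -1 -1 -1 -1 -1
drop   -> -1 -1 -1 -1
swap   -> -1 -1 -1 -1
+      -> -1 -1 -2
swap   -> -1 -2 -1
*      -> -1 2
negate -> -1 -2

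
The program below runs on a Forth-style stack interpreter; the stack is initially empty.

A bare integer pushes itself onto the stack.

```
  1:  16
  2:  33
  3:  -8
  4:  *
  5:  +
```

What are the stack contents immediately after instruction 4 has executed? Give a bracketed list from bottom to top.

16 -> 16
33 -> 16 33
-8 -> 16 33 -8
*  -> 16 -264

[16, -264]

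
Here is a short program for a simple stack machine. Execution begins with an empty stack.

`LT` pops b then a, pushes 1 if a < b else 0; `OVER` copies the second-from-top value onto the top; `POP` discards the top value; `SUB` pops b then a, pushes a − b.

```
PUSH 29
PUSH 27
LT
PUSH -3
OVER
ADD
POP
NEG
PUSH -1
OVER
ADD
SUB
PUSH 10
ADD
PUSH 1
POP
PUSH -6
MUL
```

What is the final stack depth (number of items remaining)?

1

PUSH 29 → 29
PUSH 27 → 29 27
LT      → 0
PUSH -3 → 0 -3
OVER    → 0 -3 0
ADD     → 0 -3
POP     → 0
NEG     → 0
PUSH -1 → 0 -1
OVER    → 0 -1 0
ADD     → 0 -1
SUB     → 1
PUSH 10 → 1 10
ADD     → 11
PUSH 1  → 11 1
POP     → 11
PUSH -6 → 11 -6
MUL     → -66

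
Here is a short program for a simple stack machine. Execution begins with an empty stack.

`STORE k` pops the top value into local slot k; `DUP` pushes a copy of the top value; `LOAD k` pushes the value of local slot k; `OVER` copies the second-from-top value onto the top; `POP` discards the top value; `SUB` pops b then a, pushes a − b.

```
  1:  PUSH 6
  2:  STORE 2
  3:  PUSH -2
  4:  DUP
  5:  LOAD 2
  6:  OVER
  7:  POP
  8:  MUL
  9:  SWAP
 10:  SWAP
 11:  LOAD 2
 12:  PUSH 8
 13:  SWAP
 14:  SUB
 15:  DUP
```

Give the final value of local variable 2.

6

PUSH 6  : [6]
STORE 2 : []
PUSH -2 : [-2]
DUP     : [-2, -2]
LOAD 2  : [-2, -2, 6]
OVER    : [-2, -2, 6, -2]
POP     : [-2, -2, 6]
MUL     : [-2, -12]
SWAP    : [-12, -2]
SWAP    : [-2, -12]
LOAD 2  : [-2, -12, 6]
PUSH 8  : [-2, -12, 6, 8]
SWAP    : [-2, -12, 8, 6]
SUB     : [-2, -12, 2]
DUP     : [-2, -12, 2, 2]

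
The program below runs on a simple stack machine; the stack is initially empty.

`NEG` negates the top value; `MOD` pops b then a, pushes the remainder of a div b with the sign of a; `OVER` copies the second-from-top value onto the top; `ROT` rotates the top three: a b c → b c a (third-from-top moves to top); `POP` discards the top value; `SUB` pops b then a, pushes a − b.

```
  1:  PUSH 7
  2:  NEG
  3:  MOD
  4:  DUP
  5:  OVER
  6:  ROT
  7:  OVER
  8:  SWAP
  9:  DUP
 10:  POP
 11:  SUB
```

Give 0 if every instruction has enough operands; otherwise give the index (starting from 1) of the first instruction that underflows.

3

PUSH 7  [7]
NEG     [-7]
MOD  — needs 2 operands, stack has 1 → underflow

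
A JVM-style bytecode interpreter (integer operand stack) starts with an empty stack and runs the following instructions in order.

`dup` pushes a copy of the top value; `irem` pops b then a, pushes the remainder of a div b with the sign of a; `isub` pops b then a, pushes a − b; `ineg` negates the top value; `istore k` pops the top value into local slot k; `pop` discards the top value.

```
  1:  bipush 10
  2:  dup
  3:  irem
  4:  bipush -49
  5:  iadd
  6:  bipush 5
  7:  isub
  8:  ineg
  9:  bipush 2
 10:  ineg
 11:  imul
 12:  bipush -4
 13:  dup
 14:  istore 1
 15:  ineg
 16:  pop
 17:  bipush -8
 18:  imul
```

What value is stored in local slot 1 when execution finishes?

-4

bipush 10  → 10
dup        → 10 10
irem       → 0
bipush -49 → 0 -49
iadd       → -49
bipush 5   → -49 5
isub       → -54
ineg       → 54
bipush 2   → 54 2
ineg       → 54 -2
imul       → -108
bipush -4  → -108 -4
dup        → -108 -4 -4
istore 1   → -108 -4
ineg       → -108 4
pop        → -108
bipush -8  → -108 -8
imul       → 864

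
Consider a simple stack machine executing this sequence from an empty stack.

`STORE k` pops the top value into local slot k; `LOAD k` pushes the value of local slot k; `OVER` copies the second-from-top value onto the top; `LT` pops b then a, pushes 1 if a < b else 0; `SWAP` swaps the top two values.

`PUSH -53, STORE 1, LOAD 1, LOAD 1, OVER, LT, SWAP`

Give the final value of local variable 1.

-53

PUSH -53  -53
STORE 1   (empty)
LOAD 1    -53
LOAD 1    -53 -53
OVER      -53 -53 -53
LT        -53 0
SWAP      0 -53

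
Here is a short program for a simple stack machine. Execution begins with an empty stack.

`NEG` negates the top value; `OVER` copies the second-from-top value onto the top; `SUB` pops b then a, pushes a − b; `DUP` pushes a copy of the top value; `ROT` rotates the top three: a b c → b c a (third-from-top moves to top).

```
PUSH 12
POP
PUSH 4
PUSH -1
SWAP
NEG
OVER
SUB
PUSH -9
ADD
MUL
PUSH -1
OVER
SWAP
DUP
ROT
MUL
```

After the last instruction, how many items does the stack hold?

PUSH 12 -> [12]
POP     -> []
PUSH 4  -> [4]
PUSH -1 -> [4, -1]
SWAP    -> [-1, 4]
NEG     -> [-1, -4]
OVER    -> [-1, -4, -1]
SUB     -> [-1, -3]
PUSH -9 -> [-1, -3, -9]
ADD     -> [-1, -12]
MUL     -> [12]
PUSH -1 -> [12, -1]
OVER    -> [12, -1, 12]
SWAP    -> [12, 12, -1]
DUP     -> [12, 12, -1, -1]
ROT     -> [12, -1, -1, 12]
MUL     -> [12, -1, -12]

3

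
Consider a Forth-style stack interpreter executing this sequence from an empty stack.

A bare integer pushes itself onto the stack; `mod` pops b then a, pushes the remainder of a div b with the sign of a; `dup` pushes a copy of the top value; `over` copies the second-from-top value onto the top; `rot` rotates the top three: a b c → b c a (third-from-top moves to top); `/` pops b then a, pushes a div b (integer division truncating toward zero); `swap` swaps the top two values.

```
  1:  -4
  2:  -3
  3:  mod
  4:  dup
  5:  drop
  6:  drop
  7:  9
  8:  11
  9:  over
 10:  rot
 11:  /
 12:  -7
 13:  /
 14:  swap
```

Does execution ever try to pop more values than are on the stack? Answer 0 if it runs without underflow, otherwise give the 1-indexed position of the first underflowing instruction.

0

-4    -4
-3    -4 -3
mod   -1
dup   -1 -1
drop  -1
drop  (empty)
9     9
11    9 11
over  9 11 9
rot   11 9 9
/     11 1
-7    11 1 -7
/     11 0
swap  0 11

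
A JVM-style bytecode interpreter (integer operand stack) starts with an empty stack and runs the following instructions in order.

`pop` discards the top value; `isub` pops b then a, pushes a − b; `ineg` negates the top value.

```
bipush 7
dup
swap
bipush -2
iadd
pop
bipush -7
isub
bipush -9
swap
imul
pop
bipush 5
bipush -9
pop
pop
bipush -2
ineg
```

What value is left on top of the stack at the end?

2

bipush 7  → [7]
dup       → [7, 7]
swap      → [7, 7]
bipush -2 → [7, 7, -2]
iadd      → [7, 5]
pop       → [7]
bipush -7 → [7, -7]
isub      → [14]
bipush -9 → [14, -9]
swap      → [-9, 14]
imul      → [-126]
pop       → []
bipush 5  → [5]
bipush -9 → [5, -9]
pop       → [5]
pop       → []
bipush -2 → [-2]
ineg      → [2]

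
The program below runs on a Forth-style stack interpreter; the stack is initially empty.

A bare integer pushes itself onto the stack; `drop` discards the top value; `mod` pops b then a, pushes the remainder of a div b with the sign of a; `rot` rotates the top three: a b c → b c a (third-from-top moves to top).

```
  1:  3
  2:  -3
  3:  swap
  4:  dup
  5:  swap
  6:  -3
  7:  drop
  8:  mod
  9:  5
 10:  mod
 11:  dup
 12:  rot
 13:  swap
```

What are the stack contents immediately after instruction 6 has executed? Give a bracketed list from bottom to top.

3    → [3]
-3   → [3, -3]
swap → [-3, 3]
dup  → [-3, 3, 3]
swap → [-3, 3, 3]
-3   → [-3, 3, 3, -3]

[-3, 3, 3, -3]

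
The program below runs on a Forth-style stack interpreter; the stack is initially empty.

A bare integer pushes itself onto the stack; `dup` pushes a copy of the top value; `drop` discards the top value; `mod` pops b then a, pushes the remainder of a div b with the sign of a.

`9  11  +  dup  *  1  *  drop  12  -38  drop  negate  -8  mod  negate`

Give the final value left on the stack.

4

9       9
11      9 11
+       20
dup     20 20
*       400
1       400 1
*       400
drop    (empty)
12      12
-38     12 -38
drop    12
negate  -12
-8      -12 -8
mod     -4
negate  4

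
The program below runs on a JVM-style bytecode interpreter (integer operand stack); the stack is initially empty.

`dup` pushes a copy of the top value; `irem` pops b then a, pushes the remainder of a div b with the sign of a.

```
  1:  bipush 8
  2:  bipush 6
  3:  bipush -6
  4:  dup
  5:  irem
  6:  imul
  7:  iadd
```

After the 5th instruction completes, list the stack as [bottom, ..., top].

[8, 6, 0]

bipush 8  : [8]
bipush 6  : [8, 6]
bipush -6 : [8, 6, -6]
dup       : [8, 6, -6, -6]
irem      : [8, 6, 0]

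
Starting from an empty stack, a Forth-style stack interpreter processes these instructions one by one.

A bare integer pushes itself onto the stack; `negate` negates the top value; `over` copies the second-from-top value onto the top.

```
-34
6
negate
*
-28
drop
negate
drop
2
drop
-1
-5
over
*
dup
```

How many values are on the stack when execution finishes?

-34    : -34
6      : -34 6
negate : -34 -6
*      : 204
-28    : 204 -28
drop   : 204
negate : -204
drop   : (empty)
2      : 2
drop   : (empty)
-1     : -1
-5     : -1 -5
over   : -1 -5 -1
*      : -1 5
dup    : -1 5 5

3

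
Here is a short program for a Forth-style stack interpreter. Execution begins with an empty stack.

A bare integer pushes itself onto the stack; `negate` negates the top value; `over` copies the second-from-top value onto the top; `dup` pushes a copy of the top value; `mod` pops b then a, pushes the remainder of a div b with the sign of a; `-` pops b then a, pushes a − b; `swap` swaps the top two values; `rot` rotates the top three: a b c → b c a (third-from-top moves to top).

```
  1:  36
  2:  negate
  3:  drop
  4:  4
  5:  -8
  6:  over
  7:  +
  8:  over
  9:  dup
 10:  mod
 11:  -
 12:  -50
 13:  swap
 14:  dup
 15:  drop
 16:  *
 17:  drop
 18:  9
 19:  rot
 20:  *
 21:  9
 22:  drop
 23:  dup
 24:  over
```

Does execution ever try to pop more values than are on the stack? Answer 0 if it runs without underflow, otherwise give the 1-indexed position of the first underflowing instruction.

36     : 36
negate : -36
drop   : (empty)
4      : 4
-8     : 4 -8
over   : 4 -8 4
+      : 4 -4
over   : 4 -4 4
dup    : 4 -4 4 4
mod    : 4 -4 0
-      : 4 -4
-50    : 4 -4 -50
swap   : 4 -50 -4
dup    : 4 -50 -4 -4
drop   : 4 -50 -4
*      : 4 200
drop   : 4
9      : 4 9
rot  — needs 3 operands, stack has 2 → underflow

19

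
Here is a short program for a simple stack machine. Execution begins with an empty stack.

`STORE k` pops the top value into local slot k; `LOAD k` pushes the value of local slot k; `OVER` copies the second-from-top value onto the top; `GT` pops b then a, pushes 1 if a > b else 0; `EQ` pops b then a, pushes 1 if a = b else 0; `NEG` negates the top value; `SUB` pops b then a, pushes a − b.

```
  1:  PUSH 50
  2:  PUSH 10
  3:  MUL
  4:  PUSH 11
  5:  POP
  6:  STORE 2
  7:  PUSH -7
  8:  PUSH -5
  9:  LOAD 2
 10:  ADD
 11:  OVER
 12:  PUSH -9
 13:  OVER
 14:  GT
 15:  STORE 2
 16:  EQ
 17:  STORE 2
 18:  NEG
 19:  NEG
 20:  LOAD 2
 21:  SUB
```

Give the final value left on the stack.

PUSH 50  50
PUSH 10  50 10
MUL      500
PUSH 11  500 11
POP      500
STORE 2  (empty)
PUSH -7  -7
PUSH -5  -7 -5
LOAD 2   -7 -5 500
ADD      -7 495
OVER     -7 495 -7
PUSH -9  -7 495 -7 -9
OVER     -7 495 -7 -9 -7
GT       -7 495 -7 0
STORE 2  -7 495 -7
EQ       -7 0
STORE 2  -7
NEG      7
NEG      -7
LOAD 2   -7 0
SUB      -7

-7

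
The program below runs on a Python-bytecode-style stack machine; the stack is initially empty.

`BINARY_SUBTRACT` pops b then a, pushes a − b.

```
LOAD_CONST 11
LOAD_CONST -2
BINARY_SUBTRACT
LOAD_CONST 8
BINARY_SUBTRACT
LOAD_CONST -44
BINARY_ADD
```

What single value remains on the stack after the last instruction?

LOAD_CONST 11   -> 11
LOAD_CONST -2   -> 11 -2
BINARY_SUBTRACT -> 13
LOAD_CONST 8    -> 13 8
BINARY_SUBTRACT -> 5
LOAD_CONST -44  -> 5 -44
BINARY_ADD      -> -39

-39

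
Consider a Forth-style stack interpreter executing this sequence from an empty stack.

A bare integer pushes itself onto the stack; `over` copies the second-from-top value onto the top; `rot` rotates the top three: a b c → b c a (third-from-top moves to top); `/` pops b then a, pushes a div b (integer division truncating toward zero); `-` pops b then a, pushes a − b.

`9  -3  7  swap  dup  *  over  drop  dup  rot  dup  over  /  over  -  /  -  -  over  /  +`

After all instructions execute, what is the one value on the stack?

9    → 9
-3   → 9 -3
7    → 9 -3 7
swap → 9 7 -3
dup  → 9 7 -3 -3
*    → 9 7 9
over → 9 7 9 7
drop → 9 7 9
dup  → 9 7 9 9
rot  → 9 9 9 7
dup  → 9 9 9 7 7
over → 9 9 9 7 7 7
/    → 9 9 9 7 1
over → 9 9 9 7 1 7
-    → 9 9 9 7 -6
/    → 9 9 9 -1
-    → 9 9 10
-    → 9 -1
over → 9 -1 9
/    → 9 0
+    → 9

9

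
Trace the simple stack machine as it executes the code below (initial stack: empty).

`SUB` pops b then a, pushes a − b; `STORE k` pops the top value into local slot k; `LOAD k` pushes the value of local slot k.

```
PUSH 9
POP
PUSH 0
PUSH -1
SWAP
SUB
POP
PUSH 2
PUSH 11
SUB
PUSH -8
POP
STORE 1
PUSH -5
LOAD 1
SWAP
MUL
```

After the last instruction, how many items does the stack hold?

1

PUSH 9  → [9]
POP     → []
PUSH 0  → [0]
PUSH -1 → [0, -1]
SWAP    → [-1, 0]
SUB     → [-1]
POP     → []
PUSH 2  → [2]
PUSH 11 → [2, 11]
SUB     → [-9]
PUSH -8 → [-9, -8]
POP     → [-9]
STORE 1 → []
PUSH -5 → [-5]
LOAD 1  → [-5, -9]
SWAP    → [-9, -5]
MUL     → [45]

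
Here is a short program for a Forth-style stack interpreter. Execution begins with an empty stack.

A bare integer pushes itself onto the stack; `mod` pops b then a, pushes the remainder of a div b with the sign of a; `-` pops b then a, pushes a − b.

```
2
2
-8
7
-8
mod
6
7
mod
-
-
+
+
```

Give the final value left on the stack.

-5

2   -> [2]
2   -> [2, 2]
-8  -> [2, 2, -8]
7   -> [2, 2, -8, 7]
-8  -> [2, 2, -8, 7, -8]
mod -> [2, 2, -8, 7]
6   -> [2, 2, -8, 7, 6]
7   -> [2, 2, -8, 7, 6, 7]
mod -> [2, 2, -8, 7, 6]
-   -> [2, 2, -8, 1]
-   -> [2, 2, -9]
+   -> [2, -7]
+   -> [-5]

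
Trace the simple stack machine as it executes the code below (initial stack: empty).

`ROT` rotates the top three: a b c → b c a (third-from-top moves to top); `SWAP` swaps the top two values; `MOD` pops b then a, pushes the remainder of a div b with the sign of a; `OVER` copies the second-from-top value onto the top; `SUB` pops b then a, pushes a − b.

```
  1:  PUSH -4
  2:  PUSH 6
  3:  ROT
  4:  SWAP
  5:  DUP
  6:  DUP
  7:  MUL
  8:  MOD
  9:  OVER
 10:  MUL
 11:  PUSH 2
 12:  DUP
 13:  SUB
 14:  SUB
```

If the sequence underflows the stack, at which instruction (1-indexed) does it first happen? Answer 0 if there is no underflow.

3

PUSH -4 -> -4
PUSH 6  -> -4 6
ROT  — needs 3 operands, stack has 2 → underflow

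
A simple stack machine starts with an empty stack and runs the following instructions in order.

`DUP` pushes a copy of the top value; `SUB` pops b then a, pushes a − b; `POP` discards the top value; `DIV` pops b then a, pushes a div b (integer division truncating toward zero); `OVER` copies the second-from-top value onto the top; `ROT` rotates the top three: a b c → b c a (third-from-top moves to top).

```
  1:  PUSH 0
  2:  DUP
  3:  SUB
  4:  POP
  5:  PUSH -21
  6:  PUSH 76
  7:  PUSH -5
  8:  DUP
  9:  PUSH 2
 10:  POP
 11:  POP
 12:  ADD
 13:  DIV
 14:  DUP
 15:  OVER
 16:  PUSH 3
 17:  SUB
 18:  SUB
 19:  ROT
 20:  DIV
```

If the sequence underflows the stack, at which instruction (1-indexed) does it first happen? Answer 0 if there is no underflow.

19

PUSH 0   → [0]
DUP      → [0, 0]
SUB      → [0]
POP      → []
PUSH -21 → [-21]
PUSH 76  → [-21, 76]
PUSH -5  → [-21, 76, -5]
DUP      → [-21, 76, -5, -5]
PUSH 2   → [-21, 76, -5, -5, 2]
POP      → [-21, 76, -5, -5]
POP      → [-21, 76, -5]
ADD      → [-21, 71]
DIV      → [0]
DUP      → [0, 0]
OVER     → [0, 0, 0]
PUSH 3   → [0, 0, 0, 3]
SUB      → [0, 0, -3]
SUB      → [0, 3]
ROT  — needs 3 operands, stack has 2 → underflow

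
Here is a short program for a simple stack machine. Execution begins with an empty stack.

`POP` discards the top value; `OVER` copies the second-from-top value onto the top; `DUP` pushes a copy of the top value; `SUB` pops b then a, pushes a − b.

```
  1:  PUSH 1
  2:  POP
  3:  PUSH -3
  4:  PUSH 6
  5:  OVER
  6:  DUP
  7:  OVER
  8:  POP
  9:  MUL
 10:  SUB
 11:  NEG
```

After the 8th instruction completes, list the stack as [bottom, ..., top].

PUSH 1   [1]
POP      []
PUSH -3  [-3]
PUSH 6   [-3, 6]
OVER     [-3, 6, -3]
DUP      [-3, 6, -3, -3]
OVER     [-3, 6, -3, -3, -3]
POP      [-3, 6, -3, -3]

[-3, 6, -3, -3]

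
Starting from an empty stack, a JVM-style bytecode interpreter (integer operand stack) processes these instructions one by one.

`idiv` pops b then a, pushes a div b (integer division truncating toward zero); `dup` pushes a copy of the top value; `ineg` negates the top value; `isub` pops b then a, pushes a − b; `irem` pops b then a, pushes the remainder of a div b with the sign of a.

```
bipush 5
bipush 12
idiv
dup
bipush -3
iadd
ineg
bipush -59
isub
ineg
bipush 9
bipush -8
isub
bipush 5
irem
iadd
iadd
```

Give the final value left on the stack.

bipush 5   → [5]
bipush 12  → [5, 12]
idiv       → [0]
dup        → [0, 0]
bipush -3  → [0, 0, -3]
iadd       → [0, -3]
ineg       → [0, 3]
bipush -59 → [0, 3, -59]
isub       → [0, 62]
ineg       → [0, -62]
bipush 9   → [0, -62, 9]
bipush -8  → [0, -62, 9, -8]
isub       → [0, -62, 17]
bipush 5   → [0, -62, 17, 5]
irem       → [0, -62, 2]
iadd       → [0, -60]
iadd       → [-60]

-60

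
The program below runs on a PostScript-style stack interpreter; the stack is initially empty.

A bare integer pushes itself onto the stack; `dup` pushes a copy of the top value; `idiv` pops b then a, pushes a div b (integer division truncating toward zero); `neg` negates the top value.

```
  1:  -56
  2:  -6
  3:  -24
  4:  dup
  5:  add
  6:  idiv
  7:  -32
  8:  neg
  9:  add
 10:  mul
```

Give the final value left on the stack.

-1792

-56  : [-56]
-6   : [-56, -6]
-24  : [-56, -6, -24]
dup  : [-56, -6, -24, -24]
add  : [-56, -6, -48]
idiv : [-56, 0]
-32  : [-56, 0, -32]
neg  : [-56, 0, 32]
add  : [-56, 32]
mul  : [-1792]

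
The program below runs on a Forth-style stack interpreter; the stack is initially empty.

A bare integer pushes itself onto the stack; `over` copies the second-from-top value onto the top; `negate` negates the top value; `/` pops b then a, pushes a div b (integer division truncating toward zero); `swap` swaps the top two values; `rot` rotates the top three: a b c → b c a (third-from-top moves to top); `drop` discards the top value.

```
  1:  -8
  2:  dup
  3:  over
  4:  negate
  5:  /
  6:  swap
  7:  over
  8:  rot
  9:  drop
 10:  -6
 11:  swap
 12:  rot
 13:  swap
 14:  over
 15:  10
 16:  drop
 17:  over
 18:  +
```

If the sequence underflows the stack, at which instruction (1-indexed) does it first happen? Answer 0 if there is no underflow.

0

-8     → [-8]
dup    → [-8, -8]
over   → [-8, -8, -8]
negate → [-8, -8, 8]
/      → [-8, -1]
swap   → [-1, -8]
over   → [-1, -8, -1]
rot    → [-8, -1, -1]
drop   → [-8, -1]
-6     → [-8, -1, -6]
swap   → [-8, -6, -1]
rot    → [-6, -1, -8]
swap   → [-6, -8, -1]
over   → [-6, -8, -1, -8]
10     → [-6, -8, -1, -8, 10]
drop   → [-6, -8, -1, -8]
over   → [-6, -8, -1, -8, -1]
+      → [-6, -8, -1, -9]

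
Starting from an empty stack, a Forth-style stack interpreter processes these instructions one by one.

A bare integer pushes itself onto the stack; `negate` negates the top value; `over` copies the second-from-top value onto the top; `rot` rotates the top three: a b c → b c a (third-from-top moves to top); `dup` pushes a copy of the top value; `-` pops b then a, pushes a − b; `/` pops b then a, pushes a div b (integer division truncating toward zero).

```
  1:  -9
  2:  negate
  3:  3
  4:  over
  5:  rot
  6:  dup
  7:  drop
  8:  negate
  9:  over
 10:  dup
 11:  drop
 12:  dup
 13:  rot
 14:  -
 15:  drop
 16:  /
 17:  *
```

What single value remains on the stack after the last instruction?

-9      [-9]
negate  [9]
3       [9, 3]
over    [9, 3, 9]
rot     [3, 9, 9]
dup     [3, 9, 9, 9]
drop    [3, 9, 9]
negate  [3, 9, -9]
over    [3, 9, -9, 9]
dup     [3, 9, -9, 9, 9]
drop    [3, 9, -9, 9]
dup     [3, 9, -9, 9, 9]
rot     [3, 9, 9, 9, -9]
-       [3, 9, 9, 18]
drop    [3, 9, 9]
/       [3, 1]
*       [3]

3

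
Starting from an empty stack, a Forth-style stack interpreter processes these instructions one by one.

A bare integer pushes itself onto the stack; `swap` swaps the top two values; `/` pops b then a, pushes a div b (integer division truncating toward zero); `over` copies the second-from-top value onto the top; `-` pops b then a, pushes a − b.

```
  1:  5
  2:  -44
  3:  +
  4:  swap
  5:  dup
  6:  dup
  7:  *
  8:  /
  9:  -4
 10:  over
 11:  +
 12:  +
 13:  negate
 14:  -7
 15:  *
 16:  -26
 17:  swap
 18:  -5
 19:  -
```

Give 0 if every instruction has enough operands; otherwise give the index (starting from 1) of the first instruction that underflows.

5   : [5]
-44 : [5, -44]
+   : [-39]
swap  — needs 2 operands, stack has 1 → underflow

4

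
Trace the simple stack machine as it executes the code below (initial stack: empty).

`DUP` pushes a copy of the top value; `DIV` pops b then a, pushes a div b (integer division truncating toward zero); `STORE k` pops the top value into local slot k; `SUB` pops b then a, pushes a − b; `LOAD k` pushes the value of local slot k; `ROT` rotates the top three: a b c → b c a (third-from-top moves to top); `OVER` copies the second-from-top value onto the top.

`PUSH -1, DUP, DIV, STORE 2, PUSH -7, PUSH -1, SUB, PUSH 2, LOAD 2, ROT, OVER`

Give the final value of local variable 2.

PUSH -1 : -1
DUP     : -1 -1
DIV     : 1
STORE 2 : (empty)
PUSH -7 : -7
PUSH -1 : -7 -1
SUB     : -6
PUSH 2  : -6 2
LOAD 2  : -6 2 1
ROT     : 2 1 -6
OVER    : 2 1 -6 1

1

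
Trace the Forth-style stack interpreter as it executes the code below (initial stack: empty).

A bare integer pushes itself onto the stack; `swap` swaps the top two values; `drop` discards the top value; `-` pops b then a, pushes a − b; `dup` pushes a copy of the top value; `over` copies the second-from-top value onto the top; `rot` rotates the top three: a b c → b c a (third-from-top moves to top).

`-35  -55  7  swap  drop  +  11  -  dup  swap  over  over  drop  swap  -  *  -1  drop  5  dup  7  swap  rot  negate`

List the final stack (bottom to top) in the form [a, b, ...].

[0, 7, 5, -5]

-35    -> -35
-55    -> -35 -55
7      -> -35 -55 7
swap   -> -35 7 -55
drop   -> -35 7
+      -> -28
11     -> -28 11
-      -> -39
dup    -> -39 -39
swap   -> -39 -39
over   -> -39 -39 -39
over   -> -39 -39 -39 -39
drop   -> -39 -39 -39
swap   -> -39 -39 -39
-      -> -39 0
*      -> 0
-1     -> 0 -1
drop   -> 0
5      -> 0 5
dup    -> 0 5 5
7      -> 0 5 5 7
swap   -> 0 5 7 5
rot    -> 0 7 5 5
negate -> 0 7 5 -5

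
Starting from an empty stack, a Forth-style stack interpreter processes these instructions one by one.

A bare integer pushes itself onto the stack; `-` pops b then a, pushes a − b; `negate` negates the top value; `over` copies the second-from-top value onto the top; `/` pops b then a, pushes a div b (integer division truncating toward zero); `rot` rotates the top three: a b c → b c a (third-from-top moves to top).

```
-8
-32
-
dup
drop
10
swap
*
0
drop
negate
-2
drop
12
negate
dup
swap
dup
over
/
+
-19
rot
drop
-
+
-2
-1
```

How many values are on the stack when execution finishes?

-8     : [-8]
-32    : [-8, -32]
-      : [24]
dup    : [24, 24]
drop   : [24]
10     : [24, 10]
swap   : [10, 24]
*      : [240]
0      : [240, 0]
drop   : [240]
negate : [-240]
-2     : [-240, -2]
drop   : [-240]
12     : [-240, 12]
negate : [-240, -12]
dup    : [-240, -12, -12]
swap   : [-240, -12, -12]
dup    : [-240, -12, -12, -12]
over   : [-240, -12, -12, -12, -12]
/      : [-240, -12, -12, 1]
+      : [-240, -12, -11]
-19    : [-240, -12, -11, -19]
rot    : [-240, -11, -19, -12]
drop   : [-240, -11, -19]
-      : [-240, 8]
+      : [-232]
-2     : [-232, -2]
-1     : [-232, -2, -1]

3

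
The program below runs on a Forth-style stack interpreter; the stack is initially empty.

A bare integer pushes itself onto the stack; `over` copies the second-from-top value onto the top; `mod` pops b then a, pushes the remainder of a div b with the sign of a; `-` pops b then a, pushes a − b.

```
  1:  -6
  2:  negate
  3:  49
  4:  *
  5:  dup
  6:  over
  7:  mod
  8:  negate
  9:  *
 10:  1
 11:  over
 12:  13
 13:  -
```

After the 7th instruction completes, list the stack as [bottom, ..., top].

[294, 0]

-6     → -6
negate → 6
49     → 6 49
*      → 294
dup    → 294 294
over   → 294 294 294
mod    → 294 0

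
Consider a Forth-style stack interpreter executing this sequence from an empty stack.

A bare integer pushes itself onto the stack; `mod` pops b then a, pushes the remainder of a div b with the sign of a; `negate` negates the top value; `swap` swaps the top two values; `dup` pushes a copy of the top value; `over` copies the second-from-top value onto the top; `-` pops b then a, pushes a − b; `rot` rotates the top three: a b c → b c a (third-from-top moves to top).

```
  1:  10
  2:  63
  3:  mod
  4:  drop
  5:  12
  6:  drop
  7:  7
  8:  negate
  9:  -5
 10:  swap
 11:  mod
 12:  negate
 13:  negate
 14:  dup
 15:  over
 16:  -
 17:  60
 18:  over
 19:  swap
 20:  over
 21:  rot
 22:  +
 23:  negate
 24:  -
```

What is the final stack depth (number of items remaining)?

10     : [10]
63     : [10, 63]
mod    : [10]
drop   : []
12     : [12]
drop   : []
7      : [7]
negate : [-7]
-5     : [-7, -5]
swap   : [-5, -7]
mod    : [-5]
negate : [5]
negate : [-5]
dup    : [-5, -5]
over   : [-5, -5, -5]
-      : [-5, 0]
60     : [-5, 0, 60]
over   : [-5, 0, 60, 0]
swap   : [-5, 0, 0, 60]
over   : [-5, 0, 0, 60, 0]
rot    : [-5, 0, 60, 0, 0]
+      : [-5, 0, 60, 0]
negate : [-5, 0, 60, 0]
-      : [-5, 0, 60]

3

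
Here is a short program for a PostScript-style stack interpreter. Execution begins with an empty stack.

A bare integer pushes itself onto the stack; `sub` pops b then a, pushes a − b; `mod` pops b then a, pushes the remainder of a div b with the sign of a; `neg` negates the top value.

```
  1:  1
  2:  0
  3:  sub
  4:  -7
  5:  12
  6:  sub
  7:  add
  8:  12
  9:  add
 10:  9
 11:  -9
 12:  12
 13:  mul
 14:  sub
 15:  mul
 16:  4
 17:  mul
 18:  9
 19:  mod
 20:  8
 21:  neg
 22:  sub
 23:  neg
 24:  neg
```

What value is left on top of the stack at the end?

1    1
0    1 0
sub  1
-7   1 -7
12   1 -7 12
sub  1 -19
add  -18
12   -18 12
add  -6
9    -6 9
-9   -6 9 -9
12   -6 9 -9 12
mul  -6 9 -108
sub  -6 117
mul  -702
4    -702 4
mul  -2808
9    -2808 9
mod  0
8    0 8
neg  0 -8
sub  8
neg  -8
neg  8

8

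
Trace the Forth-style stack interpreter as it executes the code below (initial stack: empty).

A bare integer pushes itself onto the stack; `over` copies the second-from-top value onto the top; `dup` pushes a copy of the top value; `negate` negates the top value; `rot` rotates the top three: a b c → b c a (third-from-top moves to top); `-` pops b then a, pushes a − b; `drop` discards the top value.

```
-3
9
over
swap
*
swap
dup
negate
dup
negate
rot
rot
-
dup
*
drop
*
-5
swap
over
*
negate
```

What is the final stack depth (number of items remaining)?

2

-3     -> -3
9      -> -3 9
over   -> -3 9 -3
swap   -> -3 -3 9
*      -> -3 -27
swap   -> -27 -3
dup    -> -27 -3 -3
negate -> -27 -3 3
dup    -> -27 -3 3 3
negate -> -27 -3 3 -3
rot    -> -27 3 -3 -3
rot    -> -27 -3 -3 3
-      -> -27 -3 -6
dup    -> -27 -3 -6 -6
*      -> -27 -3 36
drop   -> -27 -3
*      -> 81
-5     -> 81 -5
swap   -> -5 81
over   -> -5 81 -5
*      -> -5 -405
negate -> -5 405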